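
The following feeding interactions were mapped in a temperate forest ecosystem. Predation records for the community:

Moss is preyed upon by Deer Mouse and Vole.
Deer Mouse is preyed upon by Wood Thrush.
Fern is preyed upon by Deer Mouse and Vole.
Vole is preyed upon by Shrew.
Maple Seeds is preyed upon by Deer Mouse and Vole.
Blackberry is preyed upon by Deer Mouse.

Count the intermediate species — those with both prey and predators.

Intermediate species (has both prey and predators): Deer Mouse, Vole.
Count: 2.

2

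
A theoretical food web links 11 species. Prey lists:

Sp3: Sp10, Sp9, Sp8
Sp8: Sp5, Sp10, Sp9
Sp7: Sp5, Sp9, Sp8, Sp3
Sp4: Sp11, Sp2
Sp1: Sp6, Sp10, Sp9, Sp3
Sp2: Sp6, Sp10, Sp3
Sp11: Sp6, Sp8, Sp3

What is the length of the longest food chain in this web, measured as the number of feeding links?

4 links

One longest chain: Sp5 → Sp8 → Sp3 → Sp11 → Sp4.
It has 5 species and 4 links.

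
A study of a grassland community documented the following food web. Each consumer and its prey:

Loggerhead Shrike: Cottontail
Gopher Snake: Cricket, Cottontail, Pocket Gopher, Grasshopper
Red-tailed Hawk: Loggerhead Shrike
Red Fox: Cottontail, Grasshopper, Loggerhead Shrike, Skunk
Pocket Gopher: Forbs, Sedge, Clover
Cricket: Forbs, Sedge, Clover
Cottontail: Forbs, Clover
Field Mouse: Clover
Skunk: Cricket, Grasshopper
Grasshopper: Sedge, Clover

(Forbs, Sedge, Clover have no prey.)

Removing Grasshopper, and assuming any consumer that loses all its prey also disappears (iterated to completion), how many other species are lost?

0

Remove Grasshopper.
Every predator of it retains at least one other prey: Gopher Snake still has Cricket, Cottontail, Pocket Gopher; Skunk still has Cricket; Red Fox still has Cottontail, Loggerhead Shrike, Skunk.
No consumer loses all prey, so no secondary extinctions occur.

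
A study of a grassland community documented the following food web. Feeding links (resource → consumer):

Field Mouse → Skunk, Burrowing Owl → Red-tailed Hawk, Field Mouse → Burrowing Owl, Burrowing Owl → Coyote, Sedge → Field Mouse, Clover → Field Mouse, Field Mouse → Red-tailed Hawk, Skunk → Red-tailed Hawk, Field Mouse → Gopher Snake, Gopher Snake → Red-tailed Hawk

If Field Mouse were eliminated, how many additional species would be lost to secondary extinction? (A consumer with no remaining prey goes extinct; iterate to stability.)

Remove Field Mouse.
Round 1: Gopher Snake (all prey gone), Skunk (all prey gone), Burrowing Owl (all prey gone) → extinct.
Round 2: Coyote (all prey gone), Red-tailed Hawk (all prey gone) → extinct.
No further losses. Total secondary extinctions: 5.

5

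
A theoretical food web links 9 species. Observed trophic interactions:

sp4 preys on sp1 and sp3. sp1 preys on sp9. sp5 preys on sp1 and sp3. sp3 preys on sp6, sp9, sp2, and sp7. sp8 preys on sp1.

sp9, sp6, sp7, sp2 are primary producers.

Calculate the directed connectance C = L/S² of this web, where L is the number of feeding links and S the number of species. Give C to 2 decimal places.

The web has S = 9 species and L = 10 feeding links.
C = L / S² = 10 / 81 = 0.1235 ≈ 0.12.

C = 0.12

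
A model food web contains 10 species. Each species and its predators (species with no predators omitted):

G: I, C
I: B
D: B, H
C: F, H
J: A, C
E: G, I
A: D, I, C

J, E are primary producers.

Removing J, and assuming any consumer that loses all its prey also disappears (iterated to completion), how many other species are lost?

2

Remove J.
Round 1: A (all prey gone) → extinct.
Round 2: D (all prey gone) → extinct.
No further losses. Total secondary extinctions: 2.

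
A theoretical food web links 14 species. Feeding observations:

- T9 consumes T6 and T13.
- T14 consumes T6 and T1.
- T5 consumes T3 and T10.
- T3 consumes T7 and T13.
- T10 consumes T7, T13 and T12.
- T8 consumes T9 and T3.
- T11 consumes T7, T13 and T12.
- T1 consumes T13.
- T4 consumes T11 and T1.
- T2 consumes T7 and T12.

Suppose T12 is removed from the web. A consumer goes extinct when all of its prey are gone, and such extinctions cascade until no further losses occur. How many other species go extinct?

Remove T12.
Every predator of it retains at least one other prey: T10 still has T7, T13; T11 still has T7, T13; T2 still has T7.
No consumer loses all prey, so no secondary extinctions occur.

0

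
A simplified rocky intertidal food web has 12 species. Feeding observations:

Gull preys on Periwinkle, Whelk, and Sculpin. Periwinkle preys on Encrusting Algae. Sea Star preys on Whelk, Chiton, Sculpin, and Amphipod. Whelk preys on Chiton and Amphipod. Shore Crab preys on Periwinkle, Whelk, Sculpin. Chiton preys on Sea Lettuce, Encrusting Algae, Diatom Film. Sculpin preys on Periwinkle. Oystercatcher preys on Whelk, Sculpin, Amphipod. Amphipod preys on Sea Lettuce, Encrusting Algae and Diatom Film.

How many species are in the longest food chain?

4 species

One longest chain: Sea Lettuce → Amphipod → Whelk → Sea Star.
It has 4 species and 3 links.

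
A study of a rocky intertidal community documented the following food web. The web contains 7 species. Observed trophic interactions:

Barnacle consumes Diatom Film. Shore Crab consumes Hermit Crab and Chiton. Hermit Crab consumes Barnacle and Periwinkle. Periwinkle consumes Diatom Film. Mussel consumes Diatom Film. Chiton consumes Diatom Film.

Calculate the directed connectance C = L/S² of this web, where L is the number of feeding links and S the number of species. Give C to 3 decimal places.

The web has S = 7 species and L = 8 feeding links.
C = L / S² = 8 / 49 = 0.1633 ≈ 0.163.

C = 0.163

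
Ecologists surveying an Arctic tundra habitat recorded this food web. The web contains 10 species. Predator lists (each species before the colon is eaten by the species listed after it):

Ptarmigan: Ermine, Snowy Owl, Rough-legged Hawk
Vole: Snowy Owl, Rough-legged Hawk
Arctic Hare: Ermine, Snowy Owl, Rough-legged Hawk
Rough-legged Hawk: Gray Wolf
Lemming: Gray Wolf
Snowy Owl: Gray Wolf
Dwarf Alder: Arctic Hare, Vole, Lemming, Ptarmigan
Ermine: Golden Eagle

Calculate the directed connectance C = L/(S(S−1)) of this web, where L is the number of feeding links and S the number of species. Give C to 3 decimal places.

C = 0.178

The web has S = 10 species and L = 16 feeding links.
C = L / (S(S−1)) = 16 / 90 = 0.1778 ≈ 0.178.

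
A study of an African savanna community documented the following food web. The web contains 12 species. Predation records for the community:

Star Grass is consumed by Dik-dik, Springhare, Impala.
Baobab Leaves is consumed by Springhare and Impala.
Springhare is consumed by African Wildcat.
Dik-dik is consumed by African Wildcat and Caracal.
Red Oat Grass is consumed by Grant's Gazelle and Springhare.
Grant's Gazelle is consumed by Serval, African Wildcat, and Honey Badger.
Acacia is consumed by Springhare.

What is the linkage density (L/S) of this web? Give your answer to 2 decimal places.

L/S = 1.17

There are L = 14 links among S = 12 species.
L/S = 14/12 = 1.1667 ≈ 1.17.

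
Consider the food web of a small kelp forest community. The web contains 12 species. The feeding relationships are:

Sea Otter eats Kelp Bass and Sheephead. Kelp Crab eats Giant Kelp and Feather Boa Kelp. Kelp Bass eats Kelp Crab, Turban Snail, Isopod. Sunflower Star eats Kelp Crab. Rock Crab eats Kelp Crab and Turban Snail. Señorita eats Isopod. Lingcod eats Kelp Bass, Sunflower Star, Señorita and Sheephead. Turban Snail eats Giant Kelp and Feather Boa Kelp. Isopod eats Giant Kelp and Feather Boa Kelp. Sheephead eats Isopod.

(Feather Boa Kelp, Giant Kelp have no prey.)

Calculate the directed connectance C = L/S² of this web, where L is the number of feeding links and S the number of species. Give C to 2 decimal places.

The web has S = 12 species and L = 20 feeding links.
C = L / S² = 20 / 144 = 0.1389 ≈ 0.14.

C = 0.14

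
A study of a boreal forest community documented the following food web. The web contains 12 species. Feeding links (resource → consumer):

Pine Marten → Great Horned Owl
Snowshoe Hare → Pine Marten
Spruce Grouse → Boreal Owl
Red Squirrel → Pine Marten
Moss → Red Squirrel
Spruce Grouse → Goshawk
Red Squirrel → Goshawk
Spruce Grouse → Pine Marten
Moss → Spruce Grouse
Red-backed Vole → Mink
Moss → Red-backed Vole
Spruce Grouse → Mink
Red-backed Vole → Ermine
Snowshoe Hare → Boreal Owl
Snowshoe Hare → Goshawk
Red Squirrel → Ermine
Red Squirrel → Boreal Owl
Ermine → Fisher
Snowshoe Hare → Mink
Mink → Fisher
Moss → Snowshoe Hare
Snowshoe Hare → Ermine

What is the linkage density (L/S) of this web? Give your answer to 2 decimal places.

There are L = 22 links among S = 12 species.
L/S = 22/12 = 1.8333 ≈ 1.83.

L/S = 1.83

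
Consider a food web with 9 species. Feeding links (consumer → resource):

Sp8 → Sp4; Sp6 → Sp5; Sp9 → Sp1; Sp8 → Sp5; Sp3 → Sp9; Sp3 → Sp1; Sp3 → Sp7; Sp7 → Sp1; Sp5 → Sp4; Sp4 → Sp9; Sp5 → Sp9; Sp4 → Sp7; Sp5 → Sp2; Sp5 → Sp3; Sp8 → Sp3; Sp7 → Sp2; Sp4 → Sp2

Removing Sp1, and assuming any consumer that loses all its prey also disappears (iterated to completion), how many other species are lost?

1

Remove Sp1.
Round 1: Sp9 (all prey gone) → extinct.
No further losses. Total secondary extinctions: 1.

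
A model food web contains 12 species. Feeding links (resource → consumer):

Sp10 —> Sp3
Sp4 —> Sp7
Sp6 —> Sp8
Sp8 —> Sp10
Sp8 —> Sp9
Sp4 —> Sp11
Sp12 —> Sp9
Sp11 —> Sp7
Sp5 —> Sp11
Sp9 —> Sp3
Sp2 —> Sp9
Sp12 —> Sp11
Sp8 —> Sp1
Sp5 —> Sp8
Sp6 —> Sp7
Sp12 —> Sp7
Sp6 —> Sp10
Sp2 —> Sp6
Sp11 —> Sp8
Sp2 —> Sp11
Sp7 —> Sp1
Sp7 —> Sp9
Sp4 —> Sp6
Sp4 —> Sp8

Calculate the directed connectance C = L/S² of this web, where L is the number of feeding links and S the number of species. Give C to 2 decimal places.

C = 0.17

The web has S = 12 species and L = 24 feeding links.
C = L / S² = 24 / 144 = 0.1667 ≈ 0.17.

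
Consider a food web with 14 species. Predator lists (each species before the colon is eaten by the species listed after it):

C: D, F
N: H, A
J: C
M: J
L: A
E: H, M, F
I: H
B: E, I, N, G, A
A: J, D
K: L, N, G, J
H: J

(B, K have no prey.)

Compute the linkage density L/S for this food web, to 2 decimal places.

There are L = 23 links among S = 14 species.
L/S = 23/14 = 1.6429 ≈ 1.64.

L/S = 1.64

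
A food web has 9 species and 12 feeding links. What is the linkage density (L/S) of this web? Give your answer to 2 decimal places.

L/S = 1.33

There are L = 12 links among S = 9 species.
L/S = 12/9 = 1.3333 ≈ 1.33.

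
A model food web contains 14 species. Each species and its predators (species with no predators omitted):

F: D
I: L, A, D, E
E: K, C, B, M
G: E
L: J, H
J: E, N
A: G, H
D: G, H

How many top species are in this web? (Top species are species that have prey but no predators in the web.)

6

Top species (has prey, but nothing eats it): H, N, K, C, B, M.
Count: 6.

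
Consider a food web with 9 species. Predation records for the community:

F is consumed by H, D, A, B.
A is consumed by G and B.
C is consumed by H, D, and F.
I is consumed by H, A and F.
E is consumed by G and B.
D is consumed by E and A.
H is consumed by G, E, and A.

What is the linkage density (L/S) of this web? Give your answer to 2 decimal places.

L/S = 2.11

There are L = 19 links among S = 9 species.
L/S = 19/9 = 2.1111 ≈ 2.11.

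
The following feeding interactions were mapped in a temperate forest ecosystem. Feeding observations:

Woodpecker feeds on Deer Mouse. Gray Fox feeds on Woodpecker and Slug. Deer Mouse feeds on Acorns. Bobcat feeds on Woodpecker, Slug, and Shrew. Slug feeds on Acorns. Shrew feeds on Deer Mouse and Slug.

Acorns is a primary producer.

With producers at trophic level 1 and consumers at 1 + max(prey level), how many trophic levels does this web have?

4

Producers (level 1): Acorns.
Acorns → Deer Mouse → Woodpecker → Bobcat gives Bobcat level 4.
No species has a prey at level 4, so no species reaches level 5.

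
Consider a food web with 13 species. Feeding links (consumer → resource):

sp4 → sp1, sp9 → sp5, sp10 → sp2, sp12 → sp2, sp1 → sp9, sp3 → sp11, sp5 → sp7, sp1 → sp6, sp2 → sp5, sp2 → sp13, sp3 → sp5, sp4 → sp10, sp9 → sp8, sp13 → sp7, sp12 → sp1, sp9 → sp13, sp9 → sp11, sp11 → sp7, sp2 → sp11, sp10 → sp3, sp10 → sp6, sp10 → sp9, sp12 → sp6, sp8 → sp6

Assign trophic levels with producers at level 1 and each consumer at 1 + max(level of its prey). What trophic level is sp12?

sp7 is a producer → level 1.
sp5 eats sp7 → level 2.
sp9 eats sp5 (level 2); other prey at levels: sp11 2, sp8 2, sp13 2 → level 3.
sp1 eats sp9 (level 3); other prey at levels: sp6 1 → level 4.
sp12 eats sp1 (level 4); other prey at levels: sp6 1, sp2 3 → level 5.

Trophic level 5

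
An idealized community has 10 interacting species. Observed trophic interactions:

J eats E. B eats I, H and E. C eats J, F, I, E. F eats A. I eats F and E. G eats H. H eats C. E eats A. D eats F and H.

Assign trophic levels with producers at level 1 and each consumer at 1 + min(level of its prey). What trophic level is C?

Trophic level 3

A is a producer → level 1.
F eats A → level 2.
C eats F → level 3.
No prey of C is below level 2, so 3 is the minimum.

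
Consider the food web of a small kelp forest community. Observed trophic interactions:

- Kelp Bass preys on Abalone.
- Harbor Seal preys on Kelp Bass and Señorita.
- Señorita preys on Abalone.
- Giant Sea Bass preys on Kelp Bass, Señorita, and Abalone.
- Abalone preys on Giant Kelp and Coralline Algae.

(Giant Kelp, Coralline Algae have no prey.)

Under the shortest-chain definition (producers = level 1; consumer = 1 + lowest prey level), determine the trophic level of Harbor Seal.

Trophic level 4

Giant Kelp is a producer → level 1.
Abalone eats Giant Kelp → level 2.
Kelp Bass eats Abalone → level 3.
Harbor Seal eats Kelp Bass → level 4.
No prey of Harbor Seal is below level 3, so 4 is the minimum.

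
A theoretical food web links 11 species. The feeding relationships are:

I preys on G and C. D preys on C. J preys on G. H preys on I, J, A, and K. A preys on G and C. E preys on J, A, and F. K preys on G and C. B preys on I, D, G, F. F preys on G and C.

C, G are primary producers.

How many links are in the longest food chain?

One longest chain: C → A → H.
It has 3 species and 2 links.

2 links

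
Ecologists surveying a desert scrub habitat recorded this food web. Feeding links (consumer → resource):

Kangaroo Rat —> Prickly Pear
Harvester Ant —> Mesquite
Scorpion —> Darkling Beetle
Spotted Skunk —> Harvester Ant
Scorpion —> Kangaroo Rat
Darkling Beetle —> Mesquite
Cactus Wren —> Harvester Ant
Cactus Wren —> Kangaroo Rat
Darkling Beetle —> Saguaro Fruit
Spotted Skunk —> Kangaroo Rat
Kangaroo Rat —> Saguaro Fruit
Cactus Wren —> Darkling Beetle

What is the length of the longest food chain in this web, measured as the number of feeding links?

2 links

One longest chain: Mesquite → Harvester Ant → Spotted Skunk.
It has 3 species and 2 links.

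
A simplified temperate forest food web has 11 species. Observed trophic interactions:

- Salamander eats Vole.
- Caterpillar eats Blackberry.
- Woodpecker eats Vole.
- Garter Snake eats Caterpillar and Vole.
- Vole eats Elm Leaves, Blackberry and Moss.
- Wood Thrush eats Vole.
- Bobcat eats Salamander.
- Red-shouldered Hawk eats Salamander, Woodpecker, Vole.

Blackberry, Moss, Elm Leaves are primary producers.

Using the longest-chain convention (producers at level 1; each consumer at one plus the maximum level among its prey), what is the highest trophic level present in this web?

Producers (level 1): Blackberry, Moss, Elm Leaves.
Blackberry → Vole → Salamander → Bobcat gives Bobcat level 4.
No species has a prey at level 4, so no species reaches level 5.

4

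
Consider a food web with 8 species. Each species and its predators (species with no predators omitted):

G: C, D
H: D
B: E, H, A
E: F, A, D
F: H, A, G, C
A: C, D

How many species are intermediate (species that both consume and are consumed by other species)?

Intermediate species (has both prey and predators): E, F, H, A, G.
Count: 5.

5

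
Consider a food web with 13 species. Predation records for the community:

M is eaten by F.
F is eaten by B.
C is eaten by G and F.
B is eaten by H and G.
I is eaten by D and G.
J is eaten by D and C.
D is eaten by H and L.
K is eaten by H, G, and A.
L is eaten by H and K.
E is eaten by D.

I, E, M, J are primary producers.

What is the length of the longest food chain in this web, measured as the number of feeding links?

One longest chain: I → D → L → K → G.
It has 5 species and 4 links.

4 links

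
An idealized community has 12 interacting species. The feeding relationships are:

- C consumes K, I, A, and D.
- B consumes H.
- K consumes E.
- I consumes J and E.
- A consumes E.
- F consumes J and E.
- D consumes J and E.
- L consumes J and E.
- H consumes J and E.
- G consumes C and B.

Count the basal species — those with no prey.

Basal species (no prey listed): J, E.
Count: 2.

2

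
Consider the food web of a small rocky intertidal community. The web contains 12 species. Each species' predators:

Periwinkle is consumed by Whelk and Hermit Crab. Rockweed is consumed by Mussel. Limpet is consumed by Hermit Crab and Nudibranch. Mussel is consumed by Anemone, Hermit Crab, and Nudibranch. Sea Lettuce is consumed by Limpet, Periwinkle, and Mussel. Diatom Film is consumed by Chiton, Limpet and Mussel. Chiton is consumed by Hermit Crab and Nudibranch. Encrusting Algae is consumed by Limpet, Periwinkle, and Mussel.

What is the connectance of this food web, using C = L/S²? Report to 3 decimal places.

The web has S = 12 species and L = 19 feeding links.
C = L / S² = 19 / 144 = 0.1319 ≈ 0.132.

C = 0.132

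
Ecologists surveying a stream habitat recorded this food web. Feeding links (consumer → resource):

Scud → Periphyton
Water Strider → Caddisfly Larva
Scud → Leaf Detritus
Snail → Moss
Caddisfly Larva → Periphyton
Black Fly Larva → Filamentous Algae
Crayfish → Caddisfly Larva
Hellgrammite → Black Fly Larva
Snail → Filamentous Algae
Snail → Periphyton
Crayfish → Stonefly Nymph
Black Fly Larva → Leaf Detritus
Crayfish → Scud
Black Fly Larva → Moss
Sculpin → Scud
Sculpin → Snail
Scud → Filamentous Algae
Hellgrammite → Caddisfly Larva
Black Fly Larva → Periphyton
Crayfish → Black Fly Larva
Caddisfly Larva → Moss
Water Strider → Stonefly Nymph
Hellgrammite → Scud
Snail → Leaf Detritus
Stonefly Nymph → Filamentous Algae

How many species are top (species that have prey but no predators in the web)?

4

Top species (has prey, but nothing eats it): Water Strider, Crayfish, Sculpin, Hellgrammite.
Count: 4.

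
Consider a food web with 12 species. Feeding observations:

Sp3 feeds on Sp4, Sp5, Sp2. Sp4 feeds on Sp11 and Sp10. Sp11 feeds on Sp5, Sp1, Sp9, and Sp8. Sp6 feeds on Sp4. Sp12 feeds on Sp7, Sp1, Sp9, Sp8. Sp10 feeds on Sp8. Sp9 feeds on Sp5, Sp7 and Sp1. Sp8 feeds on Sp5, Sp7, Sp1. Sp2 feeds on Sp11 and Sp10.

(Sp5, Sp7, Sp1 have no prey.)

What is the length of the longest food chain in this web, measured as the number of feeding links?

One longest chain: Sp5 → Sp8 → Sp11 → Sp4 → Sp6.
It has 5 species and 4 links.

4 links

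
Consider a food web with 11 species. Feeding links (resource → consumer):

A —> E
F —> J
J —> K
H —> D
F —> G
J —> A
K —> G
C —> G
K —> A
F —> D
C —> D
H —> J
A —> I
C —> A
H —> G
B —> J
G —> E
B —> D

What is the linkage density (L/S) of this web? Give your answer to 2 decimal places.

L/S = 1.64

There are L = 18 links among S = 11 species.
L/S = 18/11 = 1.6364 ≈ 1.64.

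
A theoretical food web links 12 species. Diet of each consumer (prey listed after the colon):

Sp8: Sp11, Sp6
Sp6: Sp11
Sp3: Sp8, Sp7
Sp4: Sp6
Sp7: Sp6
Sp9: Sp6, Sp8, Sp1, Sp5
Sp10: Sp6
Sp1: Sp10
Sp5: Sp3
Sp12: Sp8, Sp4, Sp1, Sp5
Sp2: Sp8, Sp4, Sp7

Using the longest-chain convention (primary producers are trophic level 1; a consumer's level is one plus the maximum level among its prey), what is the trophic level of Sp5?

Trophic level 5

Sp11 is a producer → level 1.
Sp6 eats Sp11 → level 2.
Sp8 eats Sp6 (level 2); other prey at levels: Sp11 1 → level 3.
Sp3 eats Sp8 (level 3); other prey at levels: Sp7 3 → level 4.
Sp5 eats Sp3 → level 5.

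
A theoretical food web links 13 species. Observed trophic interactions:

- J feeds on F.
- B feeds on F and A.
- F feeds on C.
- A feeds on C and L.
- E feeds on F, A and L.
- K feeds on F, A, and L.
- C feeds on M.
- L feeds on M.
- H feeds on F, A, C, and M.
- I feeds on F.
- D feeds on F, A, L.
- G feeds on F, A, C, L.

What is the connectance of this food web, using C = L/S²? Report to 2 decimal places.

The web has S = 13 species and L = 26 feeding links.
C = L / S² = 26 / 169 = 0.1538 ≈ 0.15.

C = 0.15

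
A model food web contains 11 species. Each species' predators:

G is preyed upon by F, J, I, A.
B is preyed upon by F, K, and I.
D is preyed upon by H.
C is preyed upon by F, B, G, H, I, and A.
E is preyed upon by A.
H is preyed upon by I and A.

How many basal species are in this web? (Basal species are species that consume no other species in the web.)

Basal species (no prey listed): E, D, C.
Count: 3.

3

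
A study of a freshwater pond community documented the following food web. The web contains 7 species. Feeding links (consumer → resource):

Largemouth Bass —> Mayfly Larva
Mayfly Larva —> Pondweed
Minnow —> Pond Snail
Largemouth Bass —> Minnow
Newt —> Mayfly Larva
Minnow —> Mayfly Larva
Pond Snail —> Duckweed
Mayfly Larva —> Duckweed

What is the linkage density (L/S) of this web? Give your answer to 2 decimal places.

There are L = 8 links among S = 7 species.
L/S = 8/7 = 1.1429 ≈ 1.14.

L/S = 1.14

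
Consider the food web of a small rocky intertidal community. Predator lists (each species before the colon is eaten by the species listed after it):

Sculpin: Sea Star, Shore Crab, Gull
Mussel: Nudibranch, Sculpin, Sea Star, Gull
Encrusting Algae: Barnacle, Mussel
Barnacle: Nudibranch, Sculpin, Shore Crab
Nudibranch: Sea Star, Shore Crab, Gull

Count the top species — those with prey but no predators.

3

Top species (has prey, but nothing eats it): Sea Star, Shore Crab, Gull.
Count: 3.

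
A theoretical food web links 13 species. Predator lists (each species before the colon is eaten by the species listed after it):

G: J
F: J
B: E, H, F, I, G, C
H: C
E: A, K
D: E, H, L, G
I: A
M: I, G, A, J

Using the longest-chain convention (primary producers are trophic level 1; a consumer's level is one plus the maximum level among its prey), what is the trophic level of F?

B is a producer → level 1.
F eats B → level 2.

Trophic level 2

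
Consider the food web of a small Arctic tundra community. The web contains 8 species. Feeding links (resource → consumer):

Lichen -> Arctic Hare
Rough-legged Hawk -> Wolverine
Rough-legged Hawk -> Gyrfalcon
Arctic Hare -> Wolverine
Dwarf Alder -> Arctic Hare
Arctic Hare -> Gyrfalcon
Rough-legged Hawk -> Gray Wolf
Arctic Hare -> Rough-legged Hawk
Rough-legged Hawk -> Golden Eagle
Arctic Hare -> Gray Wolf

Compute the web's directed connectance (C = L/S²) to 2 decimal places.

The web has S = 8 species and L = 10 feeding links.
C = L / S² = 10 / 64 = 0.1562 ≈ 0.16.

C = 0.16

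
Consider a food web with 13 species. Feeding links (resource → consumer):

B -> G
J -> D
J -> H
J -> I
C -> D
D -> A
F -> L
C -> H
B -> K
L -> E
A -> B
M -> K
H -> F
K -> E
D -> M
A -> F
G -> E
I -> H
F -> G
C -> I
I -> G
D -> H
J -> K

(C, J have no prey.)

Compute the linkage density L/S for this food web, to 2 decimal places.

L/S = 1.77

There are L = 23 links among S = 13 species.
L/S = 23/13 = 1.7692 ≈ 1.77.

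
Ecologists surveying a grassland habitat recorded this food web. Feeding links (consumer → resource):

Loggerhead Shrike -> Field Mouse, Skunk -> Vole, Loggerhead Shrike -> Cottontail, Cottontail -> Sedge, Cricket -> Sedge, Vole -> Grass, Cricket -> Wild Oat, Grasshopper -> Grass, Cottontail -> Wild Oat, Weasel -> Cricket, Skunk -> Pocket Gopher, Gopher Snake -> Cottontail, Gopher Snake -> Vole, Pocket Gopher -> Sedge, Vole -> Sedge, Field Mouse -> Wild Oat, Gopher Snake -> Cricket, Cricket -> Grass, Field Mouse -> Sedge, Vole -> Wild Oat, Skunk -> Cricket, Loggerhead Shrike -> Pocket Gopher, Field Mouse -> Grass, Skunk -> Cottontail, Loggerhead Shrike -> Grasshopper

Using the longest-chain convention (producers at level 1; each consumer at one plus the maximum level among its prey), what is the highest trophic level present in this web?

3

Producers (level 1): Wild Oat, Grass, Sedge.
Wild Oat → Cricket → Weasel gives Weasel level 3.
No species has a prey at level 3, so no species reaches level 4.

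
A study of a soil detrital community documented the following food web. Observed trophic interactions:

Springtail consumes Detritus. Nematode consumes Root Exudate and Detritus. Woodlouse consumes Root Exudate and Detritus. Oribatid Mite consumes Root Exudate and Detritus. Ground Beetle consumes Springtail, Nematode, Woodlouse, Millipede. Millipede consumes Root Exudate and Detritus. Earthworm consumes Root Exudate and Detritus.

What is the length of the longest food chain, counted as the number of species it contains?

3 species

One longest chain: Detritus → Springtail → Ground Beetle.
It has 3 species and 2 links.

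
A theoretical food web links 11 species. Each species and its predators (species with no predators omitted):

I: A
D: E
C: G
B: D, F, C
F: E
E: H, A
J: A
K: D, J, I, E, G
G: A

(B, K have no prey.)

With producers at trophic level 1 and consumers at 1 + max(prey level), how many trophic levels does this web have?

Producers (level 1): B, K.
B → C → G → A gives A level 4.
No species has a prey at level 4, so no species reaches level 5.

4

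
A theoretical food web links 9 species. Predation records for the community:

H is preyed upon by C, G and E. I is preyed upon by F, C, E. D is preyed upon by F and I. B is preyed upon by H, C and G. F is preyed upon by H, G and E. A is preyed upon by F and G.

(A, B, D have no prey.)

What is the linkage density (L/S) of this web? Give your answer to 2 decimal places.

There are L = 16 links among S = 9 species.
L/S = 16/9 = 1.7778 ≈ 1.78.

L/S = 1.78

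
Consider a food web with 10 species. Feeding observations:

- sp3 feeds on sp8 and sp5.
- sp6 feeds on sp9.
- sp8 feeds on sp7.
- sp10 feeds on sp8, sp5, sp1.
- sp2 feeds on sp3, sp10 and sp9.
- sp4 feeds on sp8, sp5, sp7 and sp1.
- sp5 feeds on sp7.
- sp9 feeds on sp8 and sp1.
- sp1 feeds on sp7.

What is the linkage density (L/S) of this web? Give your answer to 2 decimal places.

L/S = 1.80

There are L = 18 links among S = 10 species.
L/S = 18/10 = 1.8000 ≈ 1.80.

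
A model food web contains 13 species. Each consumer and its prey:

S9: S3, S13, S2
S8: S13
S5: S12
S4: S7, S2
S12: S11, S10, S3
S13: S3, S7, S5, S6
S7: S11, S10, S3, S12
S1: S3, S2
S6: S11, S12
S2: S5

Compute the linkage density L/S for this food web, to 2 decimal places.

There are L = 23 links among S = 13 species.
L/S = 23/13 = 1.7692 ≈ 1.77.

L/S = 1.77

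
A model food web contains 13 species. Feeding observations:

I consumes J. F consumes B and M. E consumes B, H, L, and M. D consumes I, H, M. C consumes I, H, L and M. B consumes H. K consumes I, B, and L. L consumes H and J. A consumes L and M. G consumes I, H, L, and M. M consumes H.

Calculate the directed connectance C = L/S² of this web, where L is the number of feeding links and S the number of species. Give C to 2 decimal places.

C = 0.16

The web has S = 13 species and L = 27 feeding links.
C = L / S² = 27 / 169 = 0.1598 ≈ 0.16.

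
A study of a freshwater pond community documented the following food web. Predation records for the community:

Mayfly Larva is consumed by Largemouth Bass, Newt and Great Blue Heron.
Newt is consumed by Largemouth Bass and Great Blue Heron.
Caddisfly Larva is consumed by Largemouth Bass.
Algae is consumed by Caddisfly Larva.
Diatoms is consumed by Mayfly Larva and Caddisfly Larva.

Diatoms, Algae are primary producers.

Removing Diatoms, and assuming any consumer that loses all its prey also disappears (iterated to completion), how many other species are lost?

Remove Diatoms.
Round 1: Mayfly Larva (all prey gone) → extinct.
Round 2: Newt (all prey gone) → extinct.
Round 3: Great Blue Heron (all prey gone) → extinct.
No further losses. Total secondary extinctions: 3.

3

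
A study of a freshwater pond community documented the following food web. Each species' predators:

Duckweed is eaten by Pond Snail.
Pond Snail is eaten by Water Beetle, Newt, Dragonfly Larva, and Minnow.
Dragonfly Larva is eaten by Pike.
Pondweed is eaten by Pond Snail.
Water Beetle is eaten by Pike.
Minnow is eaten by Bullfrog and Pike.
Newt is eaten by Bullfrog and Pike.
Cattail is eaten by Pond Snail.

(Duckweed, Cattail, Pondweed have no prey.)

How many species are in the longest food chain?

One longest chain: Duckweed → Pond Snail → Newt → Pike.
It has 4 species and 3 links.

4 species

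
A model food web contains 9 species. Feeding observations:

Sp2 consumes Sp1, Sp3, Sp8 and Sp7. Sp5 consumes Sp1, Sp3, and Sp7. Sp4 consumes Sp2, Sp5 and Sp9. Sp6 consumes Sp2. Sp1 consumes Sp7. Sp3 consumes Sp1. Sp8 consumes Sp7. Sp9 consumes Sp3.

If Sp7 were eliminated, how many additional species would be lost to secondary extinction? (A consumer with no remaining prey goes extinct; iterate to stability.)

Remove Sp7.
Round 1: Sp1 (all prey gone), Sp8 (all prey gone) → extinct.
Round 2: Sp3 (all prey gone) → extinct.
Round 3: Sp9 (all prey gone), Sp2 (all prey gone), Sp5 (all prey gone) → extinct.
Round 4: Sp4 (all prey gone), Sp6 (all prey gone) → extinct.
No further losses. Total secondary extinctions: 8.

8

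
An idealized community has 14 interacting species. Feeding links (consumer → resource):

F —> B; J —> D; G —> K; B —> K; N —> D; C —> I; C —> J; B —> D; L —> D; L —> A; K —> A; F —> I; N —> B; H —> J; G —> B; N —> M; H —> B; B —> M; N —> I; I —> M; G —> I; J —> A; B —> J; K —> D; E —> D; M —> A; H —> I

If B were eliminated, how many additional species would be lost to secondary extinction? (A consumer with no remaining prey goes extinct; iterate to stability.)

Remove B.
Every predator of it retains at least one other prey: N still has D, M, I; H still has J, I; F still has I; G still has K, I.
No consumer loses all prey, so no secondary extinctions occur.

0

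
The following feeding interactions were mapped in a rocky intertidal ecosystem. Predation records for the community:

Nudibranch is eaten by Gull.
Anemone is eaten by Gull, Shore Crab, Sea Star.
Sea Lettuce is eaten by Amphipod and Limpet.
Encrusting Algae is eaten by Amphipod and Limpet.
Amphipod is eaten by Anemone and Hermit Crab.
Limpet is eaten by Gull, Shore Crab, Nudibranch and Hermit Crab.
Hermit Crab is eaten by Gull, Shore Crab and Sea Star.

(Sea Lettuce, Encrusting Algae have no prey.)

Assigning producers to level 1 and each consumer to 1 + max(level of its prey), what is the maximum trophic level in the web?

4

Producers (level 1): Sea Lettuce, Encrusting Algae.
Sea Lettuce → Amphipod → Hermit Crab → Shore Crab gives Shore Crab level 4.
No species has a prey at level 4, so no species reaches level 5.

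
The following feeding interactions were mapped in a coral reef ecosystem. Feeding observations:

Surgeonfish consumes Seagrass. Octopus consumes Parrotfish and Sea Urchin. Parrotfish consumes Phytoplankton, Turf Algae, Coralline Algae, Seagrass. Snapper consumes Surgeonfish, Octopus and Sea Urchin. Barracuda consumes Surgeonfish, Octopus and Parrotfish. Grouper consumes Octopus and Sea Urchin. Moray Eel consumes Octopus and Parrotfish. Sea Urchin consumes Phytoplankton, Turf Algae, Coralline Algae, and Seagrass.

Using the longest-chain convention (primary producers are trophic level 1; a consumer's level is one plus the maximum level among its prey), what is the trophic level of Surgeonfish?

Trophic level 2

Seagrass is a producer → level 1.
Surgeonfish eats Seagrass → level 2.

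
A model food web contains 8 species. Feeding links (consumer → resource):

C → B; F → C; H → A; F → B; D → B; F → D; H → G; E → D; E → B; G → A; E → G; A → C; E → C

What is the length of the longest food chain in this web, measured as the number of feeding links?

One longest chain: B → C → A → G → E.
It has 5 species and 4 links.

4 links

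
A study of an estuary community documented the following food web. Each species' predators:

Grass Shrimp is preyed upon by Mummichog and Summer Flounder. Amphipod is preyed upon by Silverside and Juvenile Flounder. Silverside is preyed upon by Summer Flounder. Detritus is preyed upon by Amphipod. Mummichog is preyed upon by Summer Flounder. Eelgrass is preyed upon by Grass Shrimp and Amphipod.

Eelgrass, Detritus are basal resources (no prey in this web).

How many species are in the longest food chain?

One longest chain: Eelgrass → Amphipod → Silverside → Summer Flounder.
It has 4 species and 3 links.

4 species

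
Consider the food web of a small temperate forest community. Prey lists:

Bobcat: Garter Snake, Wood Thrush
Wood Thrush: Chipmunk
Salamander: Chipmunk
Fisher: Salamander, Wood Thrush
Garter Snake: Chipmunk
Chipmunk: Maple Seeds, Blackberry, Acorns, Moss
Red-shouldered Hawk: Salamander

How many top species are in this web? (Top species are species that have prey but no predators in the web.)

3

Top species (has prey, but nothing eats it): Red-shouldered Hawk, Fisher, Bobcat.
Count: 3.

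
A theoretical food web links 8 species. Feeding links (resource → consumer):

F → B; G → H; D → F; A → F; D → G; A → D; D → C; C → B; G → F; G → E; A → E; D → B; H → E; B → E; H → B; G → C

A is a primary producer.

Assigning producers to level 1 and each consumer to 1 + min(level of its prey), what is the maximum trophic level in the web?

4

Producers (level 1): A.
Following each consumer down to its lowest-level prey: A → D → G → H (levels 1 through 4).
All prey of H (G 3) are at level 3 or above, so H is at level 1 + 3 = 4.
Every consumer has at least one prey at level 3 or below, so none exceeds level 4.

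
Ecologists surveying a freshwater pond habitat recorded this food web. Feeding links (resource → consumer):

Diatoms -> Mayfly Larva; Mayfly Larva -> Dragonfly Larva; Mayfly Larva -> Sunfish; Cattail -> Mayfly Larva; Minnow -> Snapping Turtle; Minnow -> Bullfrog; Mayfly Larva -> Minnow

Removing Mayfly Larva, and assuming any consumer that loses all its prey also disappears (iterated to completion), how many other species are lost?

5

Remove Mayfly Larva.
Round 1: Dragonfly Larva (all prey gone), Sunfish (all prey gone), Minnow (all prey gone) → extinct.
Round 2: Snapping Turtle (all prey gone), Bullfrog (all prey gone) → extinct.
No further losses. Total secondary extinctions: 5.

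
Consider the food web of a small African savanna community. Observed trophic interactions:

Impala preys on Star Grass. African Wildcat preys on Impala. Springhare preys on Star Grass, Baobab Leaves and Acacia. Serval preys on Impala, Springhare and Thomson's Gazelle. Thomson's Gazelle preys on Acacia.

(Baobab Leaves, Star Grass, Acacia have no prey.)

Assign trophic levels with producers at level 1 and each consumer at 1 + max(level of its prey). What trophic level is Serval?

Trophic level 3

Star Grass is a producer → level 1.
Impala eats Star Grass → level 2.
Serval eats Impala (level 2); other prey at levels: Thomson's Gazelle 2, Springhare 2 → level 3.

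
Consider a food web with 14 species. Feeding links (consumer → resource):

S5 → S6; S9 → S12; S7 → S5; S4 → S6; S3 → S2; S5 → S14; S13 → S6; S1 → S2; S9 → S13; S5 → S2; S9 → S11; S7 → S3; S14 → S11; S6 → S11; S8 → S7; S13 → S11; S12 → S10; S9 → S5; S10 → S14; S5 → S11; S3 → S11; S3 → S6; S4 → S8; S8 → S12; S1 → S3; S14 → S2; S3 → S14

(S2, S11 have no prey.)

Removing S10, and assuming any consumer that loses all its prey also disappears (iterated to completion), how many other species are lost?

1

Remove S10.
Round 1: S12 (all prey gone) → extinct.
No further losses. Total secondary extinctions: 1.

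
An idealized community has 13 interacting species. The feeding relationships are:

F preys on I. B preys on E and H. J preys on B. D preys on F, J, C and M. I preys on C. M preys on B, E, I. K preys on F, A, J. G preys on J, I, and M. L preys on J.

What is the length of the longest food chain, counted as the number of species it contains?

4 species

One longest chain: C → I → F → K.
It has 4 species and 3 links.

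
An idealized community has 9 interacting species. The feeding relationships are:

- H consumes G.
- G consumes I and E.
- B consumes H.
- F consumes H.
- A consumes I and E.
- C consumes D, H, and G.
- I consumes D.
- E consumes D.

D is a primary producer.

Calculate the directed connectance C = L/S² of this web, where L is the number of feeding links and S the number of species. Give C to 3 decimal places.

The web has S = 9 species and L = 12 feeding links.
C = L / S² = 12 / 81 = 0.1481 ≈ 0.148.

C = 0.148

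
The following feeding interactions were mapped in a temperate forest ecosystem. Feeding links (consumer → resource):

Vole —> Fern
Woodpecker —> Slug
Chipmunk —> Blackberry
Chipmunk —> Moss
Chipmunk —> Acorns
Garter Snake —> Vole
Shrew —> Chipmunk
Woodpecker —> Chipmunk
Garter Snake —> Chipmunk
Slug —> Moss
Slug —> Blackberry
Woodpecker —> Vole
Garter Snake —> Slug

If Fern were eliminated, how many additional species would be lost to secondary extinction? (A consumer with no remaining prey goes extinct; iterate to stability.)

Remove Fern.
Round 1: Vole (all prey gone) → extinct.
No further losses. Total secondary extinctions: 1.

1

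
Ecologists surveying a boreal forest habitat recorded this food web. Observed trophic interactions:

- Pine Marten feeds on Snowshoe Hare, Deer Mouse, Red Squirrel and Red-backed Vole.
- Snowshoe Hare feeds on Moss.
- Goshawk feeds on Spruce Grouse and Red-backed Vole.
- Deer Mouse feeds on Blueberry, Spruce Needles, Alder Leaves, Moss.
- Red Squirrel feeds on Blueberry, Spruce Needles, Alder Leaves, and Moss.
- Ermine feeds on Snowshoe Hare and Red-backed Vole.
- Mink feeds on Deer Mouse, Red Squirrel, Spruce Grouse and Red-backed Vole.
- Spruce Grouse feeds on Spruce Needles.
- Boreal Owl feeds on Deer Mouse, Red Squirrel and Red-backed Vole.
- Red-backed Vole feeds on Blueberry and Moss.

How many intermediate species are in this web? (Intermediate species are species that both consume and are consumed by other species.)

Intermediate species (has both prey and predators): Red-backed Vole, Red Squirrel, Spruce Grouse, Snowshoe Hare, Deer Mouse.
Count: 5.

5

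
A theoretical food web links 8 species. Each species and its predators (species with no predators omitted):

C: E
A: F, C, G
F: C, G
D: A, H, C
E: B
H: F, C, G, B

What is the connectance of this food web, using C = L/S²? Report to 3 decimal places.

The web has S = 8 species and L = 14 feeding links.
C = L / S² = 14 / 64 = 0.2188 ≈ 0.219.

C = 0.219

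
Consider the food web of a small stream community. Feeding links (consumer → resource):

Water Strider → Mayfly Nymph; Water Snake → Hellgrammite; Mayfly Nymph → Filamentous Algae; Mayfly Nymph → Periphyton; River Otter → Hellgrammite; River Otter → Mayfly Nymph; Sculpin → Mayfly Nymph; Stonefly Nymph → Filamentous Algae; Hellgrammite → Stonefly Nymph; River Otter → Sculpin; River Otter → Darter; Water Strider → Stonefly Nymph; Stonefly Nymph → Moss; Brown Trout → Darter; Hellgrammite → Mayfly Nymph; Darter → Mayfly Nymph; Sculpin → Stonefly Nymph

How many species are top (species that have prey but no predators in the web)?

Top species (has prey, but nothing eats it): Water Strider, Brown Trout, River Otter, Water Snake.
Count: 4.

4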